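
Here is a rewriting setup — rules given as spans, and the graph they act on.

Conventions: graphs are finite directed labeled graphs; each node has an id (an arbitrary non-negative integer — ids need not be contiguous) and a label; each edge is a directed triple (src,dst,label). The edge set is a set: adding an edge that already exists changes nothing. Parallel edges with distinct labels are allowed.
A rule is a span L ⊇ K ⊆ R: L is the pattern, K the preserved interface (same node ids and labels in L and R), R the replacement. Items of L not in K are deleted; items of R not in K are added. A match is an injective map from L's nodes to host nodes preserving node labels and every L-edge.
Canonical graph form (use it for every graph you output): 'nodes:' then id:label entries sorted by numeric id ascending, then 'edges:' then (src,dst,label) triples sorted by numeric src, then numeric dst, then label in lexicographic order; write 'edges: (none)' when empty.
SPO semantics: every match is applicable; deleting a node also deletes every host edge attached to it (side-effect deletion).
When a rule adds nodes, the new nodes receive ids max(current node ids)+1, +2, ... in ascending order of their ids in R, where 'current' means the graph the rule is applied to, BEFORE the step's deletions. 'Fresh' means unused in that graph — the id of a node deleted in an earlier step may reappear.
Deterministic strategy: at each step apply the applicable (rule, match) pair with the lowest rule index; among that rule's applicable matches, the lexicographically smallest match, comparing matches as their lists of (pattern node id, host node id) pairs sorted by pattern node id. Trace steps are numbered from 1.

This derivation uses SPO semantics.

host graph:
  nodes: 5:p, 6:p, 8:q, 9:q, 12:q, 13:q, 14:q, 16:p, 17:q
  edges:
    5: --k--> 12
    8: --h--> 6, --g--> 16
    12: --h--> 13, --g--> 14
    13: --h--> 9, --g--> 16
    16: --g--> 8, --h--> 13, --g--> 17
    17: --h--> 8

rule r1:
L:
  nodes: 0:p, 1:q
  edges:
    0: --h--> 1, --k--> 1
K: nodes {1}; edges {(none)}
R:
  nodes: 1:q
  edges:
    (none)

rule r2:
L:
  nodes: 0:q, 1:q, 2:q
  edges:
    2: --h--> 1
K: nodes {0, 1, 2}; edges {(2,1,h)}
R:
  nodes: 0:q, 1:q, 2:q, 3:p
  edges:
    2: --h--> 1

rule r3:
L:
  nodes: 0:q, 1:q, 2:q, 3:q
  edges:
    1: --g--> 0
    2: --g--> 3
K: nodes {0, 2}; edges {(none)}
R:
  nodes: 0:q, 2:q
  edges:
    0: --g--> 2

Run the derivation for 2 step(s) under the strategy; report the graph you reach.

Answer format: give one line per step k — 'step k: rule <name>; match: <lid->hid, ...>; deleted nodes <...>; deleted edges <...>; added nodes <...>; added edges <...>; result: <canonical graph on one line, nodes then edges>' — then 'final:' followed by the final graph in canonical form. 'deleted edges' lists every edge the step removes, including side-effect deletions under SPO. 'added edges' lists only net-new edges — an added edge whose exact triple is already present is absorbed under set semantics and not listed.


step 1: rule r2; match: 0->8, 1->9, 2->13; deleted nodes (none); deleted edges (none); added nodes 18; added edges (none); result: nodes: 5:p, 6:p, 8:q, 9:q, 12:q, 13:q, 14:q, 16:p, 17:q, 18:p edges: (5,12,k); (8,6,h); (8,16,g); (12,13,h); (12,14,g); (13,9,h); (13,16,g); (16,8,g); (16,13,h); (16,17,g); (17,8,h)
step 2: rule r2; match: 0->8, 1->9, 2->13; deleted nodes (none); deleted edges (none); added nodes 19; added edges (none); result: nodes: 5:p, 6:p, 8:q, 9:q, 12:q, 13:q, 14:q, 16:p, 17:q, 18:p, 19:p edges: (5,12,k); (8,6,h); (8,16,g); (12,13,h); (12,14,g); (13,9,h); (13,16,g); (16,8,g); (16,13,h); (16,17,g); (17,8,h)
final:
nodes: 5:p, 6:p, 8:q, 9:q, 12:q, 13:q, 14:q, 16:p, 17:q, 18:p, 19:p
edges: (5,12,k); (8,6,h); (8,16,g); (12,13,h); (12,14,g); (13,9,h); (13,16,g); (16,8,g); (16,13,h); (16,17,g); (17,8,h)


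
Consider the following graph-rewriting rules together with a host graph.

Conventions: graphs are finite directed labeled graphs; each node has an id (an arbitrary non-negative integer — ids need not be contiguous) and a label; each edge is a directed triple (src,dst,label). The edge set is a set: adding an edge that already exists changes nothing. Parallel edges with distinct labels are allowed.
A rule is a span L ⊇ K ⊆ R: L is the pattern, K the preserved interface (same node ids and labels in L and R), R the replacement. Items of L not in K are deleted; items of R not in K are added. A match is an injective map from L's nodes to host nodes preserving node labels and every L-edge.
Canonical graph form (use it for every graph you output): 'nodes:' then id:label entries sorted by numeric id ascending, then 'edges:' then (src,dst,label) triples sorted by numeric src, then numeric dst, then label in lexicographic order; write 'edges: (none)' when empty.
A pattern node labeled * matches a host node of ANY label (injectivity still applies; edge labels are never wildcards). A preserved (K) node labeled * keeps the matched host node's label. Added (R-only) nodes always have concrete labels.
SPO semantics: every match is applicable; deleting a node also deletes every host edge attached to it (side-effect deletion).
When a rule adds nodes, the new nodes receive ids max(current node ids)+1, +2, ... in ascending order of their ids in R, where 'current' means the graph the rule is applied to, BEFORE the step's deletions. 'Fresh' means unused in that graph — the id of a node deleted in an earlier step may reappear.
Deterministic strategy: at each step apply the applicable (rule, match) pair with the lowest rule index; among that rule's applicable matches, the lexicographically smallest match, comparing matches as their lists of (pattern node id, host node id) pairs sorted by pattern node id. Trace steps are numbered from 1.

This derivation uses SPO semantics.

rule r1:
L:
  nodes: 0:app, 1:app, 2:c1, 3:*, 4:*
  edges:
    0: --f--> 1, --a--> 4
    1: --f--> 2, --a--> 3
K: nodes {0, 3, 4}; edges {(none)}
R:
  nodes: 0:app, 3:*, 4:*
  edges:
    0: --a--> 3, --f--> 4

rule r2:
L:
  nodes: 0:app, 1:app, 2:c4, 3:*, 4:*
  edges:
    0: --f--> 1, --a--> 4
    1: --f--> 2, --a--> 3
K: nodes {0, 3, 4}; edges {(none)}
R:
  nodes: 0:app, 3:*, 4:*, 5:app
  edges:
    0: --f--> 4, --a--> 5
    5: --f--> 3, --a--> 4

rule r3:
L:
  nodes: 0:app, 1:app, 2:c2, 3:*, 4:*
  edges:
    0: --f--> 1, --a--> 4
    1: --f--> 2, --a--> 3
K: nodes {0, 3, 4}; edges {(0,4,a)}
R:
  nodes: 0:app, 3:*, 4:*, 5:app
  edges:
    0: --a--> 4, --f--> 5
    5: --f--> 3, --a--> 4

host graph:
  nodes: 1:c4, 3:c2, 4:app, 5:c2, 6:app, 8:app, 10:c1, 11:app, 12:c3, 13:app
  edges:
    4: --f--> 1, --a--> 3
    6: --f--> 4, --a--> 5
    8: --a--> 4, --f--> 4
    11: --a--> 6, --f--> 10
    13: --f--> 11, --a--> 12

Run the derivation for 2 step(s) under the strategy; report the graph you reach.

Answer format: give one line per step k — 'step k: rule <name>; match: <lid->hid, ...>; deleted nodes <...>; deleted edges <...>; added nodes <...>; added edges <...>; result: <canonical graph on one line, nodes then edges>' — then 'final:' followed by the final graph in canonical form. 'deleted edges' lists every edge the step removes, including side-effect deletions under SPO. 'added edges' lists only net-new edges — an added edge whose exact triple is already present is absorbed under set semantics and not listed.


step 1: rule r1; match: 0->13, 1->11, 2->10, 3->6, 4->12; deleted nodes 10, 11; deleted edges (11,6,a); (11,10,f); (13,11,f); (13,12,a); added nodes (none); added edges (13,6,a); (13,12,f); result: nodes: 1:c4, 3:c2, 4:app, 5:c2, 6:app, 8:app, 12:c3, 13:app edges: (4,1,f); (4,3,a); (6,4,f); (6,5,a); (8,4,a); (8,4,f); (13,6,a); (13,12,f)
step 2: rule r2; match: 0->6, 1->4, 2->1, 3->3, 4->5; deleted nodes 1, 4; deleted edges (4,1,f); (4,3,a); (6,4,f); (6,5,a); (8,4,a); (8,4,f); added nodes 14; added edges (6,5,f); (6,14,a); (14,3,f); (14,5,a); result: nodes: 3:c2, 5:c2, 6:app, 8:app, 12:c3, 13:app, 14:app edges: (6,5,f); (6,14,a); (13,6,a); (13,12,f); (14,3,f); (14,5,a)
final:
nodes: 3:c2, 5:c2, 6:app, 8:app, 12:c3, 13:app, 14:app
edges: (6,5,f); (6,14,a); (13,6,a); (13,12,f); (14,3,f); (14,5,a)


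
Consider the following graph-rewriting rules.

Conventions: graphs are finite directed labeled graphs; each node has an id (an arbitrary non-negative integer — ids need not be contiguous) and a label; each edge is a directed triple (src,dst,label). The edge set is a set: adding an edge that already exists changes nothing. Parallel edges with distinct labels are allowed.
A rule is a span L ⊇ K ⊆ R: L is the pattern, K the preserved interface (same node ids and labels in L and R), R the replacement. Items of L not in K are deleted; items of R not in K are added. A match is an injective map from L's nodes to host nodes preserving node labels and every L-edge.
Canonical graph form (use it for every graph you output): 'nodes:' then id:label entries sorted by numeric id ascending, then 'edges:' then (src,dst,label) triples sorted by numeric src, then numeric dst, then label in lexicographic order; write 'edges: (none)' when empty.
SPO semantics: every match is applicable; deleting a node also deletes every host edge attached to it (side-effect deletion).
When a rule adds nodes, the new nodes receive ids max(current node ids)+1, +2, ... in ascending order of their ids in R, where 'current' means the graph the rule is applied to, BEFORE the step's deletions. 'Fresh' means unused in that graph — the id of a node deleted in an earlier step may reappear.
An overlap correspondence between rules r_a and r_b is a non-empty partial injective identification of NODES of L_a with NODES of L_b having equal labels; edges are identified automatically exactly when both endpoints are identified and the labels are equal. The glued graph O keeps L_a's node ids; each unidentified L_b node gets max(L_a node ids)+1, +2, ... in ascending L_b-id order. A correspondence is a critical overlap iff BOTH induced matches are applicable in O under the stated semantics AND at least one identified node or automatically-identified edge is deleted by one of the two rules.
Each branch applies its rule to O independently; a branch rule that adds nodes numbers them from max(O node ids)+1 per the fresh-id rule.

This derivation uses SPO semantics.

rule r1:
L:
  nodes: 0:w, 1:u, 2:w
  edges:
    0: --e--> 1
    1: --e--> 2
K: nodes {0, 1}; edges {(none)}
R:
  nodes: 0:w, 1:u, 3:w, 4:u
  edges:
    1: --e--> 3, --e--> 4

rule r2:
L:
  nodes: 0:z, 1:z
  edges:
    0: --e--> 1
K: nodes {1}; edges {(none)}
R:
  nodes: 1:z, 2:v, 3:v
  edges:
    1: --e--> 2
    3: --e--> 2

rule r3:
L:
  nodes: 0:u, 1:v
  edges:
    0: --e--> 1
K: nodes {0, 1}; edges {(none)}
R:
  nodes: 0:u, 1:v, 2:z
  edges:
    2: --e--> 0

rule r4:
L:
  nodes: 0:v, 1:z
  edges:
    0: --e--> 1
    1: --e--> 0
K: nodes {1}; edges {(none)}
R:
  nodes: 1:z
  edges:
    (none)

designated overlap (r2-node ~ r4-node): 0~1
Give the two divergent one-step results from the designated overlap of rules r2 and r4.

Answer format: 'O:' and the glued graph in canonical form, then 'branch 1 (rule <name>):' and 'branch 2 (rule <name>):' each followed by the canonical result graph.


O:
nodes: 0:z, 1:z, 2:v
edges: (0,1,e); (0,2,e); (2,0,e)
branch 1 (rule r2):
nodes: 1:z, 2:v, 3:v, 4:v
edges: (1,3,e); (4,3,e)
branch 2 (rule r4):
nodes: 0:z, 1:z
edges: (0,1,e)


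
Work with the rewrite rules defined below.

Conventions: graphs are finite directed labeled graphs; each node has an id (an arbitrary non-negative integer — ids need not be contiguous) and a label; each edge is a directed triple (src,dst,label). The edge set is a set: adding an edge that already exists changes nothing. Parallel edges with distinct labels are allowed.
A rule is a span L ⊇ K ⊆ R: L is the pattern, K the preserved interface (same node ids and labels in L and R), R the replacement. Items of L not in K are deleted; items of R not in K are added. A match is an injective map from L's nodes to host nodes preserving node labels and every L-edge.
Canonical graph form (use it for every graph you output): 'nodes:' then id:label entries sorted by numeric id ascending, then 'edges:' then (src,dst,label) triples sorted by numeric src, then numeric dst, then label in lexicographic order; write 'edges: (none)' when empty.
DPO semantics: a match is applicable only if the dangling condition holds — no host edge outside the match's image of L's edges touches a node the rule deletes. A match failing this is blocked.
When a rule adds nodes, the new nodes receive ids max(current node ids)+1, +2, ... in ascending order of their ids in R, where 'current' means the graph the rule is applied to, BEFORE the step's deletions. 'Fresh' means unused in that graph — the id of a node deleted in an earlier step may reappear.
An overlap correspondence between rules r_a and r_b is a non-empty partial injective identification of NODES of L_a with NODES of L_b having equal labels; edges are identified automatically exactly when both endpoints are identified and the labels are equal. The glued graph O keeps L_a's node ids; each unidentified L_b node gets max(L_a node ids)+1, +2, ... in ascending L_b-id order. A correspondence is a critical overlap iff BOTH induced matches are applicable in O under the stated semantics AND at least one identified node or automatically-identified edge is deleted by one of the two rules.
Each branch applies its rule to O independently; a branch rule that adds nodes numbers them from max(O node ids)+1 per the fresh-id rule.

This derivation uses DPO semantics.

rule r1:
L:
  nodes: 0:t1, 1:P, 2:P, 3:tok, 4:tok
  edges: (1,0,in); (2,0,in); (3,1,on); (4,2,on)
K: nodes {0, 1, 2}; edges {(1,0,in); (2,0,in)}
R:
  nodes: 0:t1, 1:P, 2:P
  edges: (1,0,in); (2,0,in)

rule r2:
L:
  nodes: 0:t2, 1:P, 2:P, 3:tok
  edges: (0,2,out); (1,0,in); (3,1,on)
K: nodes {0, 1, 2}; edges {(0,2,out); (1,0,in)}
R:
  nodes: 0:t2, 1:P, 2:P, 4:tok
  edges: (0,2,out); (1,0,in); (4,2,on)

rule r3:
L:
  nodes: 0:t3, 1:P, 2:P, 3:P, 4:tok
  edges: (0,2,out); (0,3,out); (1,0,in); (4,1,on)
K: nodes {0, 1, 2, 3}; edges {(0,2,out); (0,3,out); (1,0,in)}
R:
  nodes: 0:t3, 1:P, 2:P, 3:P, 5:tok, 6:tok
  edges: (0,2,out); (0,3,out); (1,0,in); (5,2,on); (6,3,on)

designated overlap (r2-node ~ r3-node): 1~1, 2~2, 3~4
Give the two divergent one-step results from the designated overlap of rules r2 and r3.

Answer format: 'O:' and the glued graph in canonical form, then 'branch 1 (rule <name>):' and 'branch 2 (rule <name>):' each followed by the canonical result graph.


O:
nodes: 0:t2, 1:P, 2:P, 3:tok, 4:t3, 5:P
edges: (0,2,out); (1,0,in); (1,4,in); (3,1,on); (4,2,out); (4,5,out)
branch 1 (rule r2):
nodes: 0:t2, 1:P, 2:P, 4:t3, 5:P, 6:tok
edges: (0,2,out); (1,0,in); (1,4,in); (4,2,out); (4,5,out); (6,2,on)
branch 2 (rule r3):
nodes: 0:t2, 1:P, 2:P, 4:t3, 5:P, 6:tok, 7:tok
edges: (0,2,out); (1,0,in); (1,4,in); (4,2,out); (4,5,out); (6,2,on); (7,5,on)


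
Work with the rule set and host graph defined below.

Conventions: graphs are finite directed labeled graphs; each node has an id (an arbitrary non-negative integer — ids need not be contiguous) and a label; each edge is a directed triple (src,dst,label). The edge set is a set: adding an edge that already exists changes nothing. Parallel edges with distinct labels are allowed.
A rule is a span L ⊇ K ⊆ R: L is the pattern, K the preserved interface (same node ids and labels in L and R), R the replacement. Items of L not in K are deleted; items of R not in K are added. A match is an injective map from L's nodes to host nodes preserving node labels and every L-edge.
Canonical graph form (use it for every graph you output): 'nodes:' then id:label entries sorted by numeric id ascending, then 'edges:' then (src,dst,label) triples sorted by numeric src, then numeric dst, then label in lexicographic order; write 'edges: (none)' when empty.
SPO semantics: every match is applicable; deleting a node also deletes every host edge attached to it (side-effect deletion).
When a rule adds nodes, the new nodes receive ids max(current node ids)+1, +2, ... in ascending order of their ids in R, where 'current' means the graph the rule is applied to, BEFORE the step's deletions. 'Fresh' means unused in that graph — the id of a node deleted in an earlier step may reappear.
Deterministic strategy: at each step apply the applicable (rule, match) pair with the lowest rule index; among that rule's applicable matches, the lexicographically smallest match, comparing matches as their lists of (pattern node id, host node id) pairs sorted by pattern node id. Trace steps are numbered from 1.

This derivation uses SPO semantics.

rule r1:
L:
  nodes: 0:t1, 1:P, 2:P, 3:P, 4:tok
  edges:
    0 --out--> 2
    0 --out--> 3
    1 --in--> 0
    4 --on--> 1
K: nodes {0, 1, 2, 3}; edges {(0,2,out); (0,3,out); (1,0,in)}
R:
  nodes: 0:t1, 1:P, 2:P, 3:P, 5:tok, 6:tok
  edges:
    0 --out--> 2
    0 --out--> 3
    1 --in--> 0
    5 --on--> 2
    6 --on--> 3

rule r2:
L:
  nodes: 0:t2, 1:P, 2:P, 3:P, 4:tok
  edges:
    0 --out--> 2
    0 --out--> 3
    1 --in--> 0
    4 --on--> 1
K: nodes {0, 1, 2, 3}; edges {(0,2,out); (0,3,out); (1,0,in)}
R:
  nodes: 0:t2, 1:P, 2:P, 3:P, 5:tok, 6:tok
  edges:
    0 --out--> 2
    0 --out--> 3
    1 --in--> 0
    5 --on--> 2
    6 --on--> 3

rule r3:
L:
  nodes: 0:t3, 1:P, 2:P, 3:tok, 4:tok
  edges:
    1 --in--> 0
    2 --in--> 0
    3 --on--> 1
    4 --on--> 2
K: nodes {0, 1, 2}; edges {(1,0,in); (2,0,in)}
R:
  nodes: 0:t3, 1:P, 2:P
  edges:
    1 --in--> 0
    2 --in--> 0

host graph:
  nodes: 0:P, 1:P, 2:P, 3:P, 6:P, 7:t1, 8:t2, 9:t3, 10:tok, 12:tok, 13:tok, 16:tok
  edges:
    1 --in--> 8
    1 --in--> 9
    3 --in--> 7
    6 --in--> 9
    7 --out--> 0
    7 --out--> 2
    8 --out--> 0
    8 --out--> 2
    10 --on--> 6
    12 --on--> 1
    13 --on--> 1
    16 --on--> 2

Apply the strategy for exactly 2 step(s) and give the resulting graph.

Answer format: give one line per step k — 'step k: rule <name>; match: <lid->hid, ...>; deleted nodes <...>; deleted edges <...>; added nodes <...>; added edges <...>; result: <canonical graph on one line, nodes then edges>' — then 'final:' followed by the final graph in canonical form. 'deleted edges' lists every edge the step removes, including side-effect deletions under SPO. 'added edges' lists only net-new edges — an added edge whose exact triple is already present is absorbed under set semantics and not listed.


step 1: rule r2; match: 0->8, 1->1, 2->0, 3->2, 4->12; deleted nodes 12; deleted edges (12,1,on); added nodes 17, 18; added edges (17,0,on); (18,2,on); result: nodes: 0:P, 1:P, 2:P, 3:P, 6:P, 7:t1, 8:t2, 9:t3, 10:tok, 13:tok, 16:tok, 17:tok, 18:tok edges: (1,8,in); (1,9,in); (3,7,in); (6,9,in); (7,0,out); (7,2,out); (8,0,out); (8,2,out); (10,6,on); (13,1,on); (16,2,on); (17,0,on); (18,2,on)
step 2: rule r2; match: 0->8, 1->1, 2->0, 3->2, 4->13; deleted nodes 13; deleted edges (13,1,on); added nodes 19, 20; added edges (19,0,on); (20,2,on); result: nodes: 0:P, 1:P, 2:P, 3:P, 6:P, 7:t1, 8:t2, 9:t3, 10:tok, 16:tok, 17:tok, 18:tok, 19:tok, 20:tok edges: (1,8,in); (1,9,in); (3,7,in); (6,9,in); (7,0,out); (7,2,out); (8,0,out); (8,2,out); (10,6,on); (16,2,on); (17,0,on); (18,2,on); (19,0,on); (20,2,on)
final:
nodes: 0:P, 1:P, 2:P, 3:P, 6:P, 7:t1, 8:t2, 9:t3, 10:tok, 16:tok, 17:tok, 18:tok, 19:tok, 20:tok
edges: (1,8,in); (1,9,in); (3,7,in); (6,9,in); (7,0,out); (7,2,out); (8,0,out); (8,2,out); (10,6,on); (16,2,on); (17,0,on); (18,2,on); (19,0,on); (20,2,on)


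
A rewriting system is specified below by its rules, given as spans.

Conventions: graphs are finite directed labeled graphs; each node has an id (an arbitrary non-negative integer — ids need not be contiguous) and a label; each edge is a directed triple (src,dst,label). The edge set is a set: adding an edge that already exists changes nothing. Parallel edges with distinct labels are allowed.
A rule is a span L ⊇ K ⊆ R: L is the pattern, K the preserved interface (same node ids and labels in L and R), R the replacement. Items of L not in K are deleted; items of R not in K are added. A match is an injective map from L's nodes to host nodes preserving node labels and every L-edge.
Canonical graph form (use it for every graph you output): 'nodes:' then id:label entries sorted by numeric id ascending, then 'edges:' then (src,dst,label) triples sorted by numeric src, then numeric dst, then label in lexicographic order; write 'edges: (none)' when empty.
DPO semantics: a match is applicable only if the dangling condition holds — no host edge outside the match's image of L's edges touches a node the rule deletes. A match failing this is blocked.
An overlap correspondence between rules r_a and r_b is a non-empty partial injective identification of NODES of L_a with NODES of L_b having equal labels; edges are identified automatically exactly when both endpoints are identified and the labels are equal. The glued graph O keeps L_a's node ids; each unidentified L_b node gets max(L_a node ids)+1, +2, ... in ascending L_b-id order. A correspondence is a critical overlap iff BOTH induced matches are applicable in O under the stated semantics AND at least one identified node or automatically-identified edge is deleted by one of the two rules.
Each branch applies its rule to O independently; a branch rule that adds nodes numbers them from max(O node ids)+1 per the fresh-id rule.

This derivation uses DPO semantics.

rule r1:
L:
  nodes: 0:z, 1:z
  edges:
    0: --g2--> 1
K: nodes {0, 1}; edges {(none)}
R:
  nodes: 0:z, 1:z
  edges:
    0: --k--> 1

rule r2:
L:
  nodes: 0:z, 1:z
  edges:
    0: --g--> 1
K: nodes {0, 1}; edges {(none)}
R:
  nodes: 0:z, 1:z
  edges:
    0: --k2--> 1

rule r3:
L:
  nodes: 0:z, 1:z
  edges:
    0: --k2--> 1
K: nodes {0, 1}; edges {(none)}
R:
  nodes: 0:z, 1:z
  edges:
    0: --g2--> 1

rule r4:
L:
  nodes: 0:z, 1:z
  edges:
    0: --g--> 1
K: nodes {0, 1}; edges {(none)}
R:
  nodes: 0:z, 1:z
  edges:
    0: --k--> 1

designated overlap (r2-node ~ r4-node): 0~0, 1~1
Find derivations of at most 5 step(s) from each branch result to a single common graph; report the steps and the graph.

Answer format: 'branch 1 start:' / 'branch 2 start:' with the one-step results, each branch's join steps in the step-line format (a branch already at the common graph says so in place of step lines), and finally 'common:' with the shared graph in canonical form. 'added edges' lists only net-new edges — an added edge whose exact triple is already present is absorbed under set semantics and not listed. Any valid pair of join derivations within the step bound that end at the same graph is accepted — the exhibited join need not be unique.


branch 1 start:
nodes: 0:z, 1:z
edges: (0,1,k2)
branch 2 start:
nodes: 0:z, 1:z
edges: (0,1,k)
branch 1 step 1: rule r3; match: 0->0, 1->1; deleted nodes (none); deleted edges (0,1,k2); added nodes (none); added edges (0,1,g2); result: nodes: 0:z, 1:z edges: (0,1,g2)
branch 1 step 2: rule r1; match: 0->0, 1->1; deleted nodes (none); deleted edges (0,1,g2); added nodes (none); added edges (0,1,k); result: nodes: 0:z, 1:z edges: (0,1,k)
branch 2: already at the common graph (0 steps)
common:
nodes: 0:z, 1:z
edges: (0,1,k)


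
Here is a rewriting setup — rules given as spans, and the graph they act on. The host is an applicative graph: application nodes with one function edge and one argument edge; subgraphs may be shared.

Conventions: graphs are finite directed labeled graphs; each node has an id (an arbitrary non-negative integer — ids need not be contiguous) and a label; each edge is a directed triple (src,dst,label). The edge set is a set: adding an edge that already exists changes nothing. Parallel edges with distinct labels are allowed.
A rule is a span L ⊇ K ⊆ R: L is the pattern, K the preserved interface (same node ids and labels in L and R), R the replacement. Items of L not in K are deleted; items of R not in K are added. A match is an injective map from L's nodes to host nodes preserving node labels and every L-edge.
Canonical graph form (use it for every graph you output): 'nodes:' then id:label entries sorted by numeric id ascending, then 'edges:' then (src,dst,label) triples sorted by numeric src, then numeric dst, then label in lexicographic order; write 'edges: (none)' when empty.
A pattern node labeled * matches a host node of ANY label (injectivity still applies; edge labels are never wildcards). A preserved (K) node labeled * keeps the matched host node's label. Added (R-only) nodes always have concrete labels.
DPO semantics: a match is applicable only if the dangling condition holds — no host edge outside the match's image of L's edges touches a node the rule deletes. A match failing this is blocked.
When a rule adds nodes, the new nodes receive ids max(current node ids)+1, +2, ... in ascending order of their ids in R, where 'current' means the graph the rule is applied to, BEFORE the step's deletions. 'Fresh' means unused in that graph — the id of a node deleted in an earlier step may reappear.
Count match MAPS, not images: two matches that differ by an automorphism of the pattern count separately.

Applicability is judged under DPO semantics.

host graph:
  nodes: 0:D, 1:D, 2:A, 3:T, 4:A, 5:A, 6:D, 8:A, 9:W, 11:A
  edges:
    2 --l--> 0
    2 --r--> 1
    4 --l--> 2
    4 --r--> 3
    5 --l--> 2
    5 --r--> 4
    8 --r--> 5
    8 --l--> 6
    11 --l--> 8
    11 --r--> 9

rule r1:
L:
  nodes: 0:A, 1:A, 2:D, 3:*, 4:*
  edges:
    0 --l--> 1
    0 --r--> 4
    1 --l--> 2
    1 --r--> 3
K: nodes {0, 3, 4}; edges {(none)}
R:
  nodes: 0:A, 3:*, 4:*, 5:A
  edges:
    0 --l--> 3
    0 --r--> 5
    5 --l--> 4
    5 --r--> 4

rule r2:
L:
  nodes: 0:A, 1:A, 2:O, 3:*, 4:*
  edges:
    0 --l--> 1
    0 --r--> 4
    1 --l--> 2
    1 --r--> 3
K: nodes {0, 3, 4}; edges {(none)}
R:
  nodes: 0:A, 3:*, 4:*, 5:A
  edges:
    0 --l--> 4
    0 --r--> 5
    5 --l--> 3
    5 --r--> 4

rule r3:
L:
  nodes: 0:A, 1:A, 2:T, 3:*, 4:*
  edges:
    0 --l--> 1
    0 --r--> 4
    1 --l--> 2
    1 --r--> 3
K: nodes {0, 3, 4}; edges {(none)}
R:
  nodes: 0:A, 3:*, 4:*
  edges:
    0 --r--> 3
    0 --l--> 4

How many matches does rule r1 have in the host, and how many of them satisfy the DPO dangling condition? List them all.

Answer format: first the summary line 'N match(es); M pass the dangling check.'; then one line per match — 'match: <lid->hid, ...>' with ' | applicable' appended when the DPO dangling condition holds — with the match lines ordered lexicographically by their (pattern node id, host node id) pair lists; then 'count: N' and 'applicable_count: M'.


3 match(es); 1 pass the dangling check.
match: 0->4, 1->2, 2->0, 3->1, 4->3
match: 0->5, 1->2, 2->0, 3->1, 4->4
match: 0->11, 1->8, 2->6, 3->5, 4->9 | applicable
count: 3
applicable_count: 1


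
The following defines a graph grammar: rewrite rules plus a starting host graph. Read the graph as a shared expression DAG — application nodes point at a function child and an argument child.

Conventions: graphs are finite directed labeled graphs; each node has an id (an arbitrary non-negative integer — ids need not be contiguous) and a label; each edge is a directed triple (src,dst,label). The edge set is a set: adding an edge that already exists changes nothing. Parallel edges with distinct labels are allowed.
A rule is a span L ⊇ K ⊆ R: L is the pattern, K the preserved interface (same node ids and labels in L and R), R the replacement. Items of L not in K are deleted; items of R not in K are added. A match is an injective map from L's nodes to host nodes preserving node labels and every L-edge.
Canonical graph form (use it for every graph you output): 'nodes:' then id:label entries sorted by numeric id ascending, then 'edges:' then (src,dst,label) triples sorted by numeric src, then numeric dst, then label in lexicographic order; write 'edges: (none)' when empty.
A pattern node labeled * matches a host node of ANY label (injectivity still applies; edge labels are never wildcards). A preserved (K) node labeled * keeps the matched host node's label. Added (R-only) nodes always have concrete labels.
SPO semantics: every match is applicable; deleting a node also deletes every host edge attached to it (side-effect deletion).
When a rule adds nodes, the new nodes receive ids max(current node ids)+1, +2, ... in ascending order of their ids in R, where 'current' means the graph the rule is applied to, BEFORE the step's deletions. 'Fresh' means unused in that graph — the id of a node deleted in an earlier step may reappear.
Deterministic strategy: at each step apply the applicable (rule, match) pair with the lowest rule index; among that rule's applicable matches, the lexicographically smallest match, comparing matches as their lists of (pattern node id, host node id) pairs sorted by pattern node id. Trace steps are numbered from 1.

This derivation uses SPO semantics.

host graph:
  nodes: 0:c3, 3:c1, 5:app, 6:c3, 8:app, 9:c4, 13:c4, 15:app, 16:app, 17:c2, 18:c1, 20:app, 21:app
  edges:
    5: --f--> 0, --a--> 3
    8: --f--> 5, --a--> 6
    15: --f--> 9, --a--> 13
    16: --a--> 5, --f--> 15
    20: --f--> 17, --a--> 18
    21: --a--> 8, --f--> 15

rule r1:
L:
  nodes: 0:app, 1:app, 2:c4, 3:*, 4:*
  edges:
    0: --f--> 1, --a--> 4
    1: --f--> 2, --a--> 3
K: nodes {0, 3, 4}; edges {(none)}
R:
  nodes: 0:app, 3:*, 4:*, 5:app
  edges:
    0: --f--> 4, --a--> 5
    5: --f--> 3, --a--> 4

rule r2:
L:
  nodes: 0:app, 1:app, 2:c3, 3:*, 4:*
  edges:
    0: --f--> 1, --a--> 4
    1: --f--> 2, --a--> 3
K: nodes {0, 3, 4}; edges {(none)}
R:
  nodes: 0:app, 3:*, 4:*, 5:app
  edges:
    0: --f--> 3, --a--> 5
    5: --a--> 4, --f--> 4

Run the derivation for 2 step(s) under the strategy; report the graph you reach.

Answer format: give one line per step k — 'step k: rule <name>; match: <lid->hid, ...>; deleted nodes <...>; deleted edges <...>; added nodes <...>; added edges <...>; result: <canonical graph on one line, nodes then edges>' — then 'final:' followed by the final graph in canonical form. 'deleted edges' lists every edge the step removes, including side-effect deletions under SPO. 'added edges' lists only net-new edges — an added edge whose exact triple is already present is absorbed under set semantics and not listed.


step 1: rule r1; match: 0->16, 1->15, 2->9, 3->13, 4->5; deleted nodes 9, 15; deleted edges (15,9,f); (15,13,a); (16,5,a); (16,15,f); (21,15,f); added nodes 22; added edges (16,5,f); (16,22,a); (22,5,a); (22,13,f); result: nodes: 0:c3, 3:c1, 5:app, 6:c3, 8:app, 13:c4, 16:app, 17:c2, 18:c1, 20:app, 21:app, 22:app edges: (5,0,f); (5,3,a); (8,5,f); (8,6,a); (16,5,f); (16,22,a); (20,17,f); (20,18,a); (21,8,a); (22,5,a); (22,13,f)
step 2: rule r2; match: 0->8, 1->5, 2->0, 3->3, 4->6; deleted nodes 0, 5; deleted edges (5,0,f); (5,3,a); (8,5,f); (8,6,a); (16,5,f); (22,5,a); added nodes 23; added edges (8,3,f); (8,23,a); (23,6,a); (23,6,f); result: nodes: 3:c1, 6:c3, 8:app, 13:c4, 16:app, 17:c2, 18:c1, 20:app, 21:app, 22:app, 23:app edges: (8,3,f); (8,23,a); (16,22,a); (20,17,f); (20,18,a); (21,8,a); (22,13,f); (23,6,a); (23,6,f)
final:
nodes: 3:c1, 6:c3, 8:app, 13:c4, 16:app, 17:c2, 18:c1, 20:app, 21:app, 22:app, 23:app
edges: (8,3,f); (8,23,a); (16,22,a); (20,17,f); (20,18,a); (21,8,a); (22,13,f); (23,6,a); (23,6,f)


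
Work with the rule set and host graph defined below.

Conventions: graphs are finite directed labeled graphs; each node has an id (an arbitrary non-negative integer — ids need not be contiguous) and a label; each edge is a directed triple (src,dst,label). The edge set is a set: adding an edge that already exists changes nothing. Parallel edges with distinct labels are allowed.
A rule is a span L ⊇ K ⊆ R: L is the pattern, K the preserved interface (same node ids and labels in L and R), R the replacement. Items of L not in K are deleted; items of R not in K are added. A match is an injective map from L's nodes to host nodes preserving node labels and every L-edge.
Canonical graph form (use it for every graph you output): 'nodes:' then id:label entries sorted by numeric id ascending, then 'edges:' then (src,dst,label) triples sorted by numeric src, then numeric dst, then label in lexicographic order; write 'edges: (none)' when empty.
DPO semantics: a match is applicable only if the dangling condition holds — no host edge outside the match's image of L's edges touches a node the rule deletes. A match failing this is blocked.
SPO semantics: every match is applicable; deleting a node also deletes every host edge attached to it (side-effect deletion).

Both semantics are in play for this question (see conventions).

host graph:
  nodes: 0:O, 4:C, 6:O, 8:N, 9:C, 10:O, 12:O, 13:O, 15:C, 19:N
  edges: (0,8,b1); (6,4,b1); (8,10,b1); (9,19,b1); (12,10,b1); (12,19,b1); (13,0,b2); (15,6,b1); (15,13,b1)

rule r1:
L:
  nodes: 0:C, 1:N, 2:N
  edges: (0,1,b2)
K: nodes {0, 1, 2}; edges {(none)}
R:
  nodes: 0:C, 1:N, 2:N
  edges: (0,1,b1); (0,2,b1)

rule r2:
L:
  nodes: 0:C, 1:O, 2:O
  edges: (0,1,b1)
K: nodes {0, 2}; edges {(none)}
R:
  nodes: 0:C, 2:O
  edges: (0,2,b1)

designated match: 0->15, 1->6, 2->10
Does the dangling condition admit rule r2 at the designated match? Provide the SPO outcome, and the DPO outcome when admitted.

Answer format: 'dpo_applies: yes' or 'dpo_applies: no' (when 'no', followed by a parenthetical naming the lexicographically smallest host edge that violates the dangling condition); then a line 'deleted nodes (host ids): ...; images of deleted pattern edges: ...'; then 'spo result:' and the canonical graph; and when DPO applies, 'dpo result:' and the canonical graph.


dpo_applies: no
(the rule deletes node 6, which keeps host edge (6,4,b1) outside the match image — the dangling condition fails, DPO blocks; SPO proceeds and side-deletes such edges)
deleted nodes (host ids): 6; images of deleted pattern edges: (15,6,b1)
spo result:
nodes: 0:O, 4:C, 8:N, 9:C, 10:O, 12:O, 13:O, 15:C, 19:N
edges: (0,8,b1); (8,10,b1); (9,19,b1); (12,10,b1); (12,19,b1); (13,0,b2); (15,10,b1); (15,13,b1)


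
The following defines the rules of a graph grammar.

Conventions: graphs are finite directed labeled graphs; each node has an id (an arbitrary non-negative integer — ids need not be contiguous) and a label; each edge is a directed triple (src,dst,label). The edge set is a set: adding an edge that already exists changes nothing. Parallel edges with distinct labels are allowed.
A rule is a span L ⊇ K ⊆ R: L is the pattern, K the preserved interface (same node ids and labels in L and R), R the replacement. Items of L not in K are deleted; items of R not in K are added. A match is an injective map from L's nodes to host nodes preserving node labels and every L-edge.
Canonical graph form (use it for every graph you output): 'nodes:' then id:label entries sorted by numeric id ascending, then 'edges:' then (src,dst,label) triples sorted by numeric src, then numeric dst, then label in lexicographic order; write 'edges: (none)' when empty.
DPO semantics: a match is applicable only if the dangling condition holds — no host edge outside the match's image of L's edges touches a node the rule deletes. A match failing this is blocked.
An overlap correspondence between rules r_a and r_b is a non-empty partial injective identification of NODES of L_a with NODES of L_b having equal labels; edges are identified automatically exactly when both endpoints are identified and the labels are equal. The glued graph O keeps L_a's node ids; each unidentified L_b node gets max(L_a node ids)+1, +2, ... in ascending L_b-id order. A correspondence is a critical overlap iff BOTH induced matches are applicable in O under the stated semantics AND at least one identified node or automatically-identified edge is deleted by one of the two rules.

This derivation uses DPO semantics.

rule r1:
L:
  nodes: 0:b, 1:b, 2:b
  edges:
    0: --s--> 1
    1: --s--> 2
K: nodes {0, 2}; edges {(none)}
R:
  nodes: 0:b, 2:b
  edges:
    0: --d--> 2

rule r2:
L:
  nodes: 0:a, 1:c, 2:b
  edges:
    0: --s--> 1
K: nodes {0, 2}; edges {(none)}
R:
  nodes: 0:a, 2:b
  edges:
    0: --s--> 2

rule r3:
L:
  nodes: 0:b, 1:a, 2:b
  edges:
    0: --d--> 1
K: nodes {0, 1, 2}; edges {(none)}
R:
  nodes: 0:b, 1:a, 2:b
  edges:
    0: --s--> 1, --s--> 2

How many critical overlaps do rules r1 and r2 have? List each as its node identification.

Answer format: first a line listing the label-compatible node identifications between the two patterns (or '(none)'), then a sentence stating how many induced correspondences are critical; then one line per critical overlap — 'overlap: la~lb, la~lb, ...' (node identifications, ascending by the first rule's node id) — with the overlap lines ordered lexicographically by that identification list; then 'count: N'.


label-compatible node identifications between L(r1) and L(r2): 0~2, 1~2, 2~2
1 of the induced correspondences is a critical overlap of r1 and r2.
overlap: 1~2
count: 1


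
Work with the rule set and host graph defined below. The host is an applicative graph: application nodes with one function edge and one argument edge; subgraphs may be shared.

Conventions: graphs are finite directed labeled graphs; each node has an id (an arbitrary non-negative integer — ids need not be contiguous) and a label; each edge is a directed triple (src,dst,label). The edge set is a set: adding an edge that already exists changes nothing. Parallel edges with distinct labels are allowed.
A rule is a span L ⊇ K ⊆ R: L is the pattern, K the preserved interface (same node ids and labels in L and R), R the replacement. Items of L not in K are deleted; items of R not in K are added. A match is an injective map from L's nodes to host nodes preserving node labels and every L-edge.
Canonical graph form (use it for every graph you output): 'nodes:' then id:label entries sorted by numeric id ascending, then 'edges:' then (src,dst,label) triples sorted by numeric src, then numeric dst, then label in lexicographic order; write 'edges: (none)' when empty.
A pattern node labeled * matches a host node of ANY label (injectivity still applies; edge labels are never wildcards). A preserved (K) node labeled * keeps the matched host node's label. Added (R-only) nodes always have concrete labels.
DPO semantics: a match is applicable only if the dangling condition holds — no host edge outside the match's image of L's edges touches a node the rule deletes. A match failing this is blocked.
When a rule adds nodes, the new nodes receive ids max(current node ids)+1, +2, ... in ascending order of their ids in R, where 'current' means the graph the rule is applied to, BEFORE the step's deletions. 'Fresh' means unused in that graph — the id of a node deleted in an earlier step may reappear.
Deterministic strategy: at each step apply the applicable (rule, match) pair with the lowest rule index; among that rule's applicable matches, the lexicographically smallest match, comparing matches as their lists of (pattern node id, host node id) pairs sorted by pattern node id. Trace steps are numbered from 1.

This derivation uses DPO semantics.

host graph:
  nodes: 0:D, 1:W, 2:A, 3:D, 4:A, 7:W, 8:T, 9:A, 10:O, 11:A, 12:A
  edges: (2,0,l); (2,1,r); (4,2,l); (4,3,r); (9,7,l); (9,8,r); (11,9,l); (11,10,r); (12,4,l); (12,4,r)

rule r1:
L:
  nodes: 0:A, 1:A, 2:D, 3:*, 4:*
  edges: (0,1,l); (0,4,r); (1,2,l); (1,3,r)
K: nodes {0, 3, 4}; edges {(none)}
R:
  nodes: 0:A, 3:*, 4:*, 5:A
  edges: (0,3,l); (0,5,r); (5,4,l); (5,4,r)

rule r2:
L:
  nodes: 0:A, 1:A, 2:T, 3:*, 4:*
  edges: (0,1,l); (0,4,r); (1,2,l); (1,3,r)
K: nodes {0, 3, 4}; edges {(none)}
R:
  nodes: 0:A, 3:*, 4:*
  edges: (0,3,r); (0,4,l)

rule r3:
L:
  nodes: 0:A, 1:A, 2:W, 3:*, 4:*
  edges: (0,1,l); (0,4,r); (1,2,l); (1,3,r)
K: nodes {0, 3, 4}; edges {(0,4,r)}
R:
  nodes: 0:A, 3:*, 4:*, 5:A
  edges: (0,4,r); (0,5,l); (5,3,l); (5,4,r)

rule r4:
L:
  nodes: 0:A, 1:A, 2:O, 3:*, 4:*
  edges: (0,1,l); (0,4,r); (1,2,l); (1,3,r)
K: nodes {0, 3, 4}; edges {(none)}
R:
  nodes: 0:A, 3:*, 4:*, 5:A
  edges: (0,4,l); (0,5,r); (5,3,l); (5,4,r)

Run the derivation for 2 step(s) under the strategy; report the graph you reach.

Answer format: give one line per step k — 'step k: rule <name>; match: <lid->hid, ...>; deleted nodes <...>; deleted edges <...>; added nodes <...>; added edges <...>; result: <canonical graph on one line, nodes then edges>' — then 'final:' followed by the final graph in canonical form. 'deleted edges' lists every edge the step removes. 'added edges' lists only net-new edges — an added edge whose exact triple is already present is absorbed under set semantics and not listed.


step 1: rule r1; match: 0->4, 1->2, 2->0, 3->1, 4->3; deleted nodes 0, 2; deleted edges (2,0,l); (2,1,r); (4,2,l); (4,3,r); added nodes 13; added edges (4,1,l); (4,13,r); (13,3,l); (13,3,r); result: nodes: 1:W, 3:D, 4:A, 7:W, 8:T, 9:A, 10:O, 11:A, 12:A, 13:A edges: (4,1,l); (4,13,r); (9,7,l); (9,8,r); (11,9,l); (11,10,r); (12,4,l); (12,4,r); (13,3,l); (13,3,r)
step 2: rule r3; match: 0->11, 1->9, 2->7, 3->8, 4->10; deleted nodes 7, 9; deleted edges (9,7,l); (9,8,r); (11,9,l); added nodes 14; added edges (11,14,l); (14,8,l); (14,10,r); result: nodes: 1:W, 3:D, 4:A, 8:T, 10:O, 11:A, 12:A, 13:A, 14:A edges: (4,1,l); (4,13,r); (11,10,r); (11,14,l); (12,4,l); (12,4,r); (13,3,l); (13,3,r); (14,8,l); (14,10,r)
final:
nodes: 1:W, 3:D, 4:A, 8:T, 10:O, 11:A, 12:A, 13:A, 14:A
edges: (4,1,l); (4,13,r); (11,10,r); (11,14,l); (12,4,l); (12,4,r); (13,3,l); (13,3,r); (14,8,l); (14,10,r)
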